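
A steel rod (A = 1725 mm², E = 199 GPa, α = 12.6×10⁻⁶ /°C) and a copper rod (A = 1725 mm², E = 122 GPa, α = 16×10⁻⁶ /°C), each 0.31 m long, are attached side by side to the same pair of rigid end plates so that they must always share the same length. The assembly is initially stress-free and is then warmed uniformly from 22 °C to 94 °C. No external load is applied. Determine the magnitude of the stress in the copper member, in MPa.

The copper has the larger α, so on heating it would change length more than the steel if both were free. The rigid plates force a common final length, so the copper is put into compression and the steel into tension, with equal and opposite forces P (no external load).
Setting the final lengths equal and cancelling L: (α₁ − α₂)ΔT = P/(A₁E₁) + P/(A₂E₂).
|α₁ − α₂|·ΔT = 3.4×10⁻⁶ × 72 = 0.0002448.
1/(A₁E₁) + 1/(A₂E₂) = 1/(1725×199×10³) + 1/(1725×122×10³) = 7.665×10⁻⁹ N⁻¹.
So P = 0.0002448 / 7.665×10⁻⁹ = 31.94 kN.
σ_{copper} = P/A₂ = 31940/1725 = 18.51 MPa, compressive.

σ ≈ 18.5 MPa (compressive)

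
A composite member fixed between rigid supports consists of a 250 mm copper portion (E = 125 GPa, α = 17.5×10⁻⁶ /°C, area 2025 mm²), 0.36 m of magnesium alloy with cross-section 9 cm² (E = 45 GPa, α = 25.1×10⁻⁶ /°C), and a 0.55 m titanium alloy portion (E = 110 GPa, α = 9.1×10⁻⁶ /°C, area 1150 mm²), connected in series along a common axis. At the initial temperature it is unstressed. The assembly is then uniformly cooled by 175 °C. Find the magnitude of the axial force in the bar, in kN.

P ≈ 227 kN (tensile)

With the walls removed the bar would change length by δ_free = Σ αᵢΔT Lᵢ = 17.5×10⁻⁶×175×250 + 25.1×10⁻⁶×175×360 + 9.1×10⁻⁶×175×550 = 3.223 mm.
The walls prevent any net length change, so an axial force P (same in every segment) develops. Compatibility: P · Σ Lᵢ/(AᵢEᵢ) = δ_free.
Σ Lᵢ/(AᵢEᵢ) = 250/(2025×125×10³) + 360/(900×45×10³) + 550/(1150×110×10³) = 1.422×10⁻⁵ mm/N.
So P = 3.223 / 1.422×10⁻⁵ = 226.6 kN, tensile.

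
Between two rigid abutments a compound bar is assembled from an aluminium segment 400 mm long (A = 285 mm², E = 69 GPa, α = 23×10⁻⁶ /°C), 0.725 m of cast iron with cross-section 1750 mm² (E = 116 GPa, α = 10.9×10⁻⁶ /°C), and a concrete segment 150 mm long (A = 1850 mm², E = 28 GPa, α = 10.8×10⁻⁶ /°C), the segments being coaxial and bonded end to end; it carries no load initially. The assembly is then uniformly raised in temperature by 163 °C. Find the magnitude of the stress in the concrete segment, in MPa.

σ ≈ 61.5 MPa (compressive)

Free thermal expansion of the whole bar: Σ αᵢΔT Lᵢ = 23×10⁻⁶×163×400 + 10.9×10⁻⁶×163×725 + 10.8×10⁻⁶×163×150 = 3.052 mm.
Since the ends are fixed, an axial force P builds up, equal in every segment, with P · Σ Lᵢ/(AᵢEᵢ) = δ_free.
The series flexibility is Σ Lᵢ/(AᵢEᵢ) = 400/(285×69×10³) + 725/(1750×116×10³) + 150/(1850×28×10³) = 2.681×10⁻⁵ mm/N.
Hence P = δ_free / Σ(L/AE) = 3.052/2.681×10⁻⁵ = 113.8 kN (compressive).
σ_{concrete} = P / A = 113800 / 1850 = 61.53 MPa.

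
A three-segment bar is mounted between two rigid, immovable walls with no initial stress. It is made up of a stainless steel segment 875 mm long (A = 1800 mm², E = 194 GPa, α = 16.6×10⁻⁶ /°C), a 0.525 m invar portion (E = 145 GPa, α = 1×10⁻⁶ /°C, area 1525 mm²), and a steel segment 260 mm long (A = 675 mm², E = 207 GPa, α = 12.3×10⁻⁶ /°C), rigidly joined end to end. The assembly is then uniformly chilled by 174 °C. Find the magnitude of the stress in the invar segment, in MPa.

If the supports were absent, the total length change would be Σ αᵢΔT Lᵢ = 16.6×10⁻⁶×174×875 + 1×10⁻⁶×174×525 + 12.3×10⁻⁶×174×260 = 3.175 mm.
The walls prevent any net length change, so an axial force P (same in every segment) develops. Compatibility: P · Σ Lᵢ/(AᵢEᵢ) = δ_free.
The series flexibility is Σ Lᵢ/(AᵢEᵢ) = 875/(1800×194×10³) + 525/(1525×145×10³) + 260/(675×207×10³) = 6.741×10⁻⁶ mm/N.
P = 3.175 / 6.741×10⁻⁶ = 471000 N = 471 kN, tensile.
σ_{invar} = P / A = 471000 / 1525 = 308.9 MPa.

σ ≈ 309 MPa (tensile)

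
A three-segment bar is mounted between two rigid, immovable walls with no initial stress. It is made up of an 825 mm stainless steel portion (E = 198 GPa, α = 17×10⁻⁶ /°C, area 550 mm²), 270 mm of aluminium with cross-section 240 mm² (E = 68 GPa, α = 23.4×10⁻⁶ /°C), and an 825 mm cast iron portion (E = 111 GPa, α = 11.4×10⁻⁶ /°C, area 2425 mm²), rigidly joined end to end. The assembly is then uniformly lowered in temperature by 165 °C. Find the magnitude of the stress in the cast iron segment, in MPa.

σ ≈ 74.5 MPa (tensile)

With the walls removed the bar would change length by δ_free = Σ αᵢΔT Lᵢ = 17×10⁻⁶×165×825 + 23.4×10⁻⁶×165×270 + 11.4×10⁻⁶×165×825 = 4.908 mm.
Since the ends are fixed, an axial force P builds up, equal in every segment, with P · Σ Lᵢ/(AᵢEᵢ) = δ_free.
Σ Lᵢ/(AᵢEᵢ) = 825/(550×198×10³) + 270/(240×68×10³) + 825/(2425×111×10³) = 2.718×10⁻⁵ mm/N.
P = 4.908 / 2.718×10⁻⁵ = 180600 N = 180.6 kN, tensile.
σ_{cast iron} = P / A = 180600 / 2425 = 74.46 MPa.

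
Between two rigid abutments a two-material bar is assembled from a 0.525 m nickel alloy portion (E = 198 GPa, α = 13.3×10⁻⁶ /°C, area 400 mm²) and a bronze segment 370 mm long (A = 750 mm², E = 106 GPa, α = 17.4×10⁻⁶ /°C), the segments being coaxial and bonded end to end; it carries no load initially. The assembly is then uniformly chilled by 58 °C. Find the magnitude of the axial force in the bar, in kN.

P ≈ 69 kN (tensile)

If the supports were absent, the total length change would be Σ αᵢΔT Lᵢ = 13.3×10⁻⁶×58×525 + 17.4×10⁻⁶×58×370 = 0.7784 mm.
Since the ends are fixed, an axial force P builds up, equal in every segment, with P · Σ Lᵢ/(AᵢEᵢ) = δ_free.
The series flexibility is Σ Lᵢ/(AᵢEᵢ) = 525/(400×198×10³) + 370/(750×106×10³) = 1.128×10⁻⁵ mm/N.
So P = 0.7784 / 1.128×10⁻⁵ = 68.99 kN, tensile.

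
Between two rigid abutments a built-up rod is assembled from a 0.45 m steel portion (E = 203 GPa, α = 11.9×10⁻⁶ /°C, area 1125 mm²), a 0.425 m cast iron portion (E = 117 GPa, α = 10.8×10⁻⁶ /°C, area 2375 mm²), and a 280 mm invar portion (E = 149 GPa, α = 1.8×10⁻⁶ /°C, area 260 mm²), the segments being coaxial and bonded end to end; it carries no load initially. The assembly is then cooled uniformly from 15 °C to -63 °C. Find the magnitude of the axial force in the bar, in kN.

With the walls removed the bar would change length by δ_free = Σ αᵢΔT Lᵢ = 11.9×10⁻⁶×78×450 + 10.8×10⁻⁶×78×425 + 1.8×10⁻⁶×78×280 = 0.815 mm.
The rigid supports impose zero overall length change; the single axial force P common to all segments must satisfy P Σ Lᵢ/(AᵢEᵢ) = δ_free.
The series flexibility is Σ Lᵢ/(AᵢEᵢ) = 450/(1125×203×10³) + 425/(2375×117×10³) + 280/(260×149×10³) = 1.073×10⁻⁵ mm/N.
Hence P = δ_free / Σ(L/AE) = 0.815/1.073×10⁻⁵ = 75.97 kN (tensile).

P ≈ 76 kN (tensile)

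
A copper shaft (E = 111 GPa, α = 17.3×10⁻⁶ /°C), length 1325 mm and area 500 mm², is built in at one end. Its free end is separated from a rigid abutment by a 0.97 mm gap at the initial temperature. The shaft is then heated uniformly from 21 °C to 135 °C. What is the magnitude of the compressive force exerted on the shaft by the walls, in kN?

P ≈ 68.8 kN

Unrestrained expansion: δ_free = αΔT L = 17.3×10⁻⁶ × 114 × 1325 = 2.613 mm.
The gap closes (δ_free > 0.97 mm) and the wall then resists a further 2.613 − 0.97 = 1.643 mm of expansion.
So σ = E(δ_free − g)/L = 111×10³ × 1.643/1325 = 137.7 MPa.
P = σA = 137.7 × 500 = 68.83 kN.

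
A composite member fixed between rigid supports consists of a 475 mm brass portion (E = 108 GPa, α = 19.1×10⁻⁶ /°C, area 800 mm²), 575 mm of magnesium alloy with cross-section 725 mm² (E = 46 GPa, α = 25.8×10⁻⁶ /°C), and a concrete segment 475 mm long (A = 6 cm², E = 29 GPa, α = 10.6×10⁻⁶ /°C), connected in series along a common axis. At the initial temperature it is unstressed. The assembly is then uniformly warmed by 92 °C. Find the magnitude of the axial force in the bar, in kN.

Free thermal expansion of the whole bar: Σ αᵢΔT Lᵢ = 19.1×10⁻⁶×92×475 + 25.8×10⁻⁶×92×575 + 10.6×10⁻⁶×92×475 = 2.663 mm.
The walls prevent any net length change, so an axial force P (same in every segment) develops. Compatibility: P · Σ Lᵢ/(AᵢEᵢ) = δ_free.
The series flexibility is Σ Lᵢ/(AᵢEᵢ) = 475/(800×108×10³) + 575/(725×46×10³) + 475/(600×29×10³) = 5.004×10⁻⁵ mm/N.
So P = 2.663 / 5.004×10⁻⁵ = 53.21 kN, compressive.

P ≈ 53.2 kN (compressive)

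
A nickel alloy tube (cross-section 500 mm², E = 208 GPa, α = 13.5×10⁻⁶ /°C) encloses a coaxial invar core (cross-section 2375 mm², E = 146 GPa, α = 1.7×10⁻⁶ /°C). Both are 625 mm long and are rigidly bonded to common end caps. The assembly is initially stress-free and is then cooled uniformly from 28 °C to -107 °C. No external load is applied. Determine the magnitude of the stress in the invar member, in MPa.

Both members must finish at the same length. With the larger α, the nickel alloy tends to over-contract; the plates restrain it, putting the nickel alloy in tension and the invar in compression. With no external load the two internal forces are equal and opposite, magnitude P.
Compatibility of the two members (thermal + elastic change equal): (α₁ − α₂)ΔT = P·[1/(A₁E₁) + 1/(A₂E₂)].
|α₁ − α₂|·ΔT = 11.8×10⁻⁶ × 135 = 0.001593.
1/(A₁E₁) + 1/(A₂E₂) = 1/(500×208×10³) + 1/(2375×146×10³) = 1.25×10⁻⁸ N⁻¹.
So P = 0.001593 / 1.25×10⁻⁸ = 127.4 kN.
σ_{invar} = P/A₂ = 127400/2375 = 53.66 MPa, compressive.

σ ≈ 53.7 MPa (compressive)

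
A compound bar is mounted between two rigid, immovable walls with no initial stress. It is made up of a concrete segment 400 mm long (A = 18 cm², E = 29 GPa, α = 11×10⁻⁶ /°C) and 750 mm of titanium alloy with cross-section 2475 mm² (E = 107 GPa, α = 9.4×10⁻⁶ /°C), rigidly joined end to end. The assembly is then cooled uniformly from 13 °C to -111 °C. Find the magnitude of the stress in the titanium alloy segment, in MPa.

If the supports were absent, the total length change would be Σ αᵢΔT Lᵢ = 11×10⁻⁶×124×400 + 9.4×10⁻⁶×124×750 = 1.42 mm.
Since the ends are fixed, an axial force P builds up, equal in every segment, with P · Σ Lᵢ/(AᵢEᵢ) = δ_free.
Σ Lᵢ/(AᵢEᵢ) = 400/(1800×29×10³) + 750/(2475×107×10³) = 1.049×10⁻⁵ mm/N.
So P = 1.42 / 1.049×10⁻⁵ = 135.3 kN, tensile.
σ_{titanium alloy} = P / A = 135300 / 2475 = 54.66 MPa.

σ ≈ 54.7 MPa (tensile)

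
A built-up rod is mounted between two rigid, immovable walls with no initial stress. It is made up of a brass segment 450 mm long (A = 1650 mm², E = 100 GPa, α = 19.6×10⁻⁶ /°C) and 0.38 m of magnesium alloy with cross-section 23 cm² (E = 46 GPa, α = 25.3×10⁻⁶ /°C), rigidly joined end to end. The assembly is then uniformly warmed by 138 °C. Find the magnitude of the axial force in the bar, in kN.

P ≈ 403 kN (compressive)

If the supports were absent, the total length change would be Σ αᵢΔT Lᵢ = 19.6×10⁻⁶×138×450 + 25.3×10⁻⁶×138×380 = 2.544 mm.
The walls prevent any net length change, so an axial force P (same in every segment) develops. Compatibility: P · Σ Lᵢ/(AᵢEᵢ) = δ_free.
Σ Lᵢ/(AᵢEᵢ) = 450/(1650×100×10³) + 380/(2300×46×10³) = 6.319×10⁻⁶ mm/N.
So P = 2.544 / 6.319×10⁻⁶ = 402.6 kN, compressive.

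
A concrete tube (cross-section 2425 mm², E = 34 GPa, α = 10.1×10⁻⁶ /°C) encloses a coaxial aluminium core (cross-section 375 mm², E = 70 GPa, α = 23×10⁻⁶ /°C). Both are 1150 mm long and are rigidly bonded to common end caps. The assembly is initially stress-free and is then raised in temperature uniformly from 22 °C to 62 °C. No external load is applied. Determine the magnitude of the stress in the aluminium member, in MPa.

σ ≈ 27.4 MPa (compressive)

Equilibrium of a rigid end plate with no external load gives equal and opposite internal forces ±P in the two members. Since α_{aluminium} > α_{concrete}, heating drives the aluminium into compression and the concrete into tension.
Compatibility of the two members (thermal + elastic change equal): (α₁ − α₂)ΔT = P·[1/(A₁E₁) + 1/(A₂E₂)].
|α₁ − α₂|·ΔT = 12.9×10⁻⁶ × 40 = 0.000516.
1/(A₁E₁) + 1/(A₂E₂) = 1/(2425×34×10³) + 1/(375×70×10³) = 5.022×10⁻⁸ N⁻¹.
P = 0.000516 / 5.022×10⁻⁸ = 10270 N = 10.27 kN.
σ_{aluminium} = P/A₂ = 10270/375 = 27.4 MPa, compressive.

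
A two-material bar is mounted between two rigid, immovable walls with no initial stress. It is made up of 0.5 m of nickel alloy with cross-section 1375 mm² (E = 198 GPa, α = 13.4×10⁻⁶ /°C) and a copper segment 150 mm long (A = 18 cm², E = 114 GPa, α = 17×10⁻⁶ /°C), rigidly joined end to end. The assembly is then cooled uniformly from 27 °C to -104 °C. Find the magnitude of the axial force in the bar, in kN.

P ≈ 472 kN (tensile)

If the supports were absent, the total length change would be Σ αᵢΔT Lᵢ = 13.4×10⁻⁶×131×500 + 17×10⁻⁶×131×150 = 1.212 mm.
The rigid supports impose zero overall length change; the single axial force P common to all segments must satisfy P Σ Lᵢ/(AᵢEᵢ) = δ_free.
Σ Lᵢ/(AᵢEᵢ) = 500/(1375×198×10³) + 150/(1800×114×10³) = 2.568×10⁻⁶ mm/N.
Hence P = δ_free / Σ(L/AE) = 1.212/2.568×10⁻⁶ = 471.9 kN (tensile).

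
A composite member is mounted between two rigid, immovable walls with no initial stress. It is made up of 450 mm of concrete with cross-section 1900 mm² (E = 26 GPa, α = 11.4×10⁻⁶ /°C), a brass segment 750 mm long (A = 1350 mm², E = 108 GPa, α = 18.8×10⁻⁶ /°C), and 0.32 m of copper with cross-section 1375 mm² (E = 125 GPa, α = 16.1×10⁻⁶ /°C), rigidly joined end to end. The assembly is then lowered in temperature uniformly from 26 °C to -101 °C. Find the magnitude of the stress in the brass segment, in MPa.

σ ≈ 142 MPa (tensile)

If the supports were absent, the total length change would be Σ αᵢΔT Lᵢ = 11.4×10⁻⁶×127×450 + 18.8×10⁻⁶×127×750 + 16.1×10⁻⁶×127×320 = 3.097 mm.
Since the ends are fixed, an axial force P builds up, equal in every segment, with P · Σ Lᵢ/(AᵢEᵢ) = δ_free.
Σ Lᵢ/(AᵢEᵢ) = 450/(1900×26×10³) + 750/(1350×108×10³) + 320/(1375×125×10³) = 1.612×10⁻⁵ mm/N.
So P = 3.097 / 1.612×10⁻⁵ = 192.1 kN, tensile.
σ_{brass} = P / A = 192100 / 1350 = 142.3 MPa.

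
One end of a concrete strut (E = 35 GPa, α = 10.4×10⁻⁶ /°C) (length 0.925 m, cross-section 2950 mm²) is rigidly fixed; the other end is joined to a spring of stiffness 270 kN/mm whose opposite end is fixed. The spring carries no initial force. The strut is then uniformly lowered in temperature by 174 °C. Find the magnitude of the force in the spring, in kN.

P ≈ 132 kN

If the spring were absent the strut would shorten by αΔT L = 10.4×10⁻⁶ × 174 × 925 = 1.674 mm.
With a force P in the spring, the elastic change of the strut is PL/(AE) and that of the spring is P/k; compatibility requires their sum to equal δ_free.
P [ L/(AE) + 1/k ] = δ_free → P [ 925/(2950×35×10³) + 1/(270×10³) ] = 1.674.
P = 1.674 / 1.266×10⁻⁵ = 132200 N.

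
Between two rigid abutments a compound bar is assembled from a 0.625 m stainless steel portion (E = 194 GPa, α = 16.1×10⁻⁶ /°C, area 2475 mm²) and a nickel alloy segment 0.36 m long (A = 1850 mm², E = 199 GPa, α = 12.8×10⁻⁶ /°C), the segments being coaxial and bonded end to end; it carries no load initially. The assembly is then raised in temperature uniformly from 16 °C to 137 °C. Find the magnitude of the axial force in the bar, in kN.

P ≈ 779 kN (compressive)

If the supports were absent, the total length change would be Σ αᵢΔT Lᵢ = 16.1×10⁻⁶×121×625 + 12.8×10⁻⁶×121×360 = 1.775 mm.
The walls prevent any net length change, so an axial force P (same in every segment) develops. Compatibility: P · Σ Lᵢ/(AᵢEᵢ) = δ_free.
The series flexibility is Σ Lᵢ/(AᵢEᵢ) = 625/(2475×194×10³) + 360/(1850×199×10³) = 2.28×10⁻⁶ mm/N.
Hence P = δ_free / Σ(L/AE) = 1.775/2.28×10⁻⁶ = 778.7 kN (compressive).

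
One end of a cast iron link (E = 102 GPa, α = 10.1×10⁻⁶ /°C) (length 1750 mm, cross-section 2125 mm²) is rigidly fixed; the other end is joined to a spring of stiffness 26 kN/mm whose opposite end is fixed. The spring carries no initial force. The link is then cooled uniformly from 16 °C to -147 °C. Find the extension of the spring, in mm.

The unrestrained thermal change is αΔT L = 10.1×10⁻⁶ × 163 × 1750 = 2.881 mm.
With a force P in the spring, the elastic change of the link is PL/(AE) and that of the spring is P/k; compatibility requires their sum to equal δ_free.
P [ L/(AE) + 1/k ] = δ_free → P [ 1750/(2125×102×10³) + 1/(26×10³) ] = 2.881.
P = 2.881 / 4.654×10⁻⁵ = 61910 N.
Spring extension = P/k = 61910/(26×10³) = 2.381 mm.

δ ≈ 2.38 mm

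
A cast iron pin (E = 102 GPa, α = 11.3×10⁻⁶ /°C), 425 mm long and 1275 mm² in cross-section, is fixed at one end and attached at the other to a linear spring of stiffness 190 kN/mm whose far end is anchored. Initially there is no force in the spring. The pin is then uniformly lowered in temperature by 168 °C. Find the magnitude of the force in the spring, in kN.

P ≈ 94.6 kN

Free thermal contraction: δ_free = αΔT L = 11.3×10⁻⁶ × 168 × 425 = 0.8068 mm.
With a force P in the spring, the elastic change of the pin is PL/(AE) and that of the spring is P/k; compatibility requires their sum to equal δ_free.
P [ L/(AE) + 1/k ] = δ_free → P [ 425/(1275×102×10³) + 1/(190×10³) ] = 0.8068.
P = 0.8068 / 8.531×10⁻⁶ = 94570 N.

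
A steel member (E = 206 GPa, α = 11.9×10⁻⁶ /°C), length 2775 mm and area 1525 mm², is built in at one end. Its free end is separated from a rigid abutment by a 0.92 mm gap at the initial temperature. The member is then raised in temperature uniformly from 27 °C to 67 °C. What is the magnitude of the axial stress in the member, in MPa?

σ ≈ 29.8 MPa (compressive)

If the wall were absent the member would grow by αΔT L = 11.9×10⁻⁶ × 40 × 2775 = 1.321 mm.
This exceeds the 0.92 mm gap, so the wall pushes back. The portion of expansion that must be recovered elastically is δ_free − gap = 1.321 − 0.92 = 0.4009 mm.
Compatibility: PL/(AE) = 0.4009 mm, so σ = P/A = E × (0.4009/2775) = 29.76 MPa.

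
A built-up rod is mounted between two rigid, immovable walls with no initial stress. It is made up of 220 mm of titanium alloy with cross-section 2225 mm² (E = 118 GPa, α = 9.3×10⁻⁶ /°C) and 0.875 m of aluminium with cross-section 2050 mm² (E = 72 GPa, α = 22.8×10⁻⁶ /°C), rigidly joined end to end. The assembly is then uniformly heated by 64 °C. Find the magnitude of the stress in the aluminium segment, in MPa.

σ ≈ 101 MPa (compressive)

Free thermal expansion of the whole bar: Σ αᵢΔT Lᵢ = 9.3×10⁻⁶×64×220 + 22.8×10⁻⁶×64×875 = 1.408 mm.
Since the ends are fixed, an axial force P builds up, equal in every segment, with P · Σ Lᵢ/(AᵢEᵢ) = δ_free.
The series flexibility is Σ Lᵢ/(AᵢEᵢ) = 220/(2225×118×10³) + 875/(2050×72×10³) = 6.766×10⁻⁶ mm/N.
Hence P = δ_free / Σ(L/AE) = 1.408/6.766×10⁻⁶ = 208.1 kN (compressive).
σ_{aluminium} = P / A = 208100 / 2050 = 101.5 MPa.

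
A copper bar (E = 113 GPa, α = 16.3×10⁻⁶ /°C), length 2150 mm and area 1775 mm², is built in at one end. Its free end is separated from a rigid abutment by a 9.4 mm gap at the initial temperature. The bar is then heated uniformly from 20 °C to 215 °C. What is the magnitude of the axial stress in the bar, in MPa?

σ ≈ 0 MPa

If the wall were absent the bar would grow by αΔT L = 16.3×10⁻⁶ × 195 × 2150 = 6.834 mm.
Since δ_free = 6.83 mm is less than the 9.4 mm gap, the bar never touches the wall. No axial force develops.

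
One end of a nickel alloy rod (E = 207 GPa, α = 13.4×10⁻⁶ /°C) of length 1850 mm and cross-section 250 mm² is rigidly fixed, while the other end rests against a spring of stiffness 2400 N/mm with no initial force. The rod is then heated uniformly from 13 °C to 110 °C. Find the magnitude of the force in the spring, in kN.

P ≈ 5.32 kN

The unrestrained thermal change is αΔT L = 13.4×10⁻⁶ × 97 × 1850 = 2.405 mm.
Let P be the compressive force at the spring. The rod shortens elastically by PL/(AE) and the spring compresses by P/k; together these equal δ_free.
So P = δ_free / [L/(AE) + 1/k] = 2.405 / [ 1850/(250×207×10³) + 1/(2400) ].
P = 2.405 / 0.0004524 = 5315 N.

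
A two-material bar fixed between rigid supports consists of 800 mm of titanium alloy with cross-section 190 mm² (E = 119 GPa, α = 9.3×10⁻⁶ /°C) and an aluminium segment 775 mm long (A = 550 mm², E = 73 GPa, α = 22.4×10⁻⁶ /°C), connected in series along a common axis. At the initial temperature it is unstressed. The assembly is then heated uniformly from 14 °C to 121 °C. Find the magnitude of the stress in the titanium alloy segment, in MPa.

σ ≈ 255 MPa (compressive)

If the supports were absent, the total length change would be Σ αᵢΔT Lᵢ = 9.3×10⁻⁶×107×800 + 22.4×10⁻⁶×107×775 = 2.654 mm.
The walls prevent any net length change, so an axial force P (same in every segment) develops. Compatibility: P · Σ Lᵢ/(AᵢEᵢ) = δ_free.
Σ Lᵢ/(AᵢEᵢ) = 800/(190×119×10³) + 775/(550×73×10³) = 5.469×10⁻⁵ mm/N.
P = 2.654 / 5.469×10⁻⁵ = 48530 N = 48.53 kN, compressive.
σ_{titanium alloy} = P / A = 48530 / 190 = 255.4 MPa.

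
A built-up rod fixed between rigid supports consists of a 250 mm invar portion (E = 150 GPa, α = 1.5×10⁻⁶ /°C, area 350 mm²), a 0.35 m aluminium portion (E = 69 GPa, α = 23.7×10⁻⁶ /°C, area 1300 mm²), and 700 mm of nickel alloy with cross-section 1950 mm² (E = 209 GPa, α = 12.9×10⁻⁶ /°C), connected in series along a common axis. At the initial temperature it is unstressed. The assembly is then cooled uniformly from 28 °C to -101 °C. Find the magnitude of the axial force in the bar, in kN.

P ≈ 220 kN (tensile)

Free thermal contraction of the whole bar: Σ αᵢΔT Lᵢ = 1.5×10⁻⁶×129×250 + 23.7×10⁻⁶×129×350 + 12.9×10⁻⁶×129×700 = 2.283 mm.
The rigid supports impose zero overall length change; the single axial force P common to all segments must satisfy P Σ Lᵢ/(AᵢEᵢ) = δ_free.
The series flexibility is Σ Lᵢ/(AᵢEᵢ) = 250/(350×150×10³) + 350/(1300×69×10³) + 700/(1950×209×10³) = 1.038×10⁻⁵ mm/N.
Hence P = δ_free / Σ(L/AE) = 2.283/1.038×10⁻⁵ = 219.9 kN (tensile).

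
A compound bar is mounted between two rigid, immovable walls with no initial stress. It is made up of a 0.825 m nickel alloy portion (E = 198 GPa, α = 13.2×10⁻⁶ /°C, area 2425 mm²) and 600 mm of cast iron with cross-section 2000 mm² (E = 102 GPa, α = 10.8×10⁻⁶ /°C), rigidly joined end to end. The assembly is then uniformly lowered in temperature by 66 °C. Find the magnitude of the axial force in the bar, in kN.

Free thermal contraction of the whole bar: Σ αᵢΔT Lᵢ = 13.2×10⁻⁶×66×825 + 10.8×10⁻⁶×66×600 = 1.146 mm.
Since the ends are fixed, an axial force P builds up, equal in every segment, with P · Σ Lᵢ/(AᵢEᵢ) = δ_free.
The series flexibility is Σ Lᵢ/(AᵢEᵢ) = 825/(2425×198×10³) + 600/(2000×102×10³) = 4.659×10⁻⁶ mm/N.
Hence P = δ_free / Σ(L/AE) = 1.146/4.659×10⁻⁶ = 246 kN (tensile).

P ≈ 246 kN (tensile)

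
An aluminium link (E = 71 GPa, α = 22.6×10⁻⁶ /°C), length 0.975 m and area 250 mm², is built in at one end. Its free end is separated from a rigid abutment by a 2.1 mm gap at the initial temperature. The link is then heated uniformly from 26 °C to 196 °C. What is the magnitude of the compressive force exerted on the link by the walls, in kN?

P ≈ 30 kN

If the wall were absent the link would grow by αΔT L = 22.6×10⁻⁶ × 170 × 975 = 3.746 mm.
The gap closes (δ_free > 2.1 mm) and the wall then resists a further 3.746 − 2.1 = 1.646 mm of expansion.
So σ = E(δ_free − g)/L = 71×10³ × 1.646/975 = 119.9 MPa.
Force on the wall = σA = 119.9 × 250 mm² = 29.96 kN.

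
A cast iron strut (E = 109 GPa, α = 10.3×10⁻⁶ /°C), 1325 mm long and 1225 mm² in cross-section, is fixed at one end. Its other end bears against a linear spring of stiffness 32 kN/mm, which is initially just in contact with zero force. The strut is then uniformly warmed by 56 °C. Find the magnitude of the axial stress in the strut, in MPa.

The unrestrained thermal change is αΔT L = 10.3×10⁻⁶ × 56 × 1325 = 0.7643 mm.
Let P be the compressive force at the spring. The strut shortens elastically by PL/(AE) and the spring compresses by P/k; together these equal δ_free.
So P = δ_free / [L/(AE) + 1/k] = 0.7643 / [ 1325/(1225×109×10³) + 1/(32×10³) ].
P = 0.7643 / 4.117×10⁻⁵ = 18560 N.
σ = P/A = 18560/1225 = 15.15 MPa.

σ ≈ 15.2 MPa (compressive)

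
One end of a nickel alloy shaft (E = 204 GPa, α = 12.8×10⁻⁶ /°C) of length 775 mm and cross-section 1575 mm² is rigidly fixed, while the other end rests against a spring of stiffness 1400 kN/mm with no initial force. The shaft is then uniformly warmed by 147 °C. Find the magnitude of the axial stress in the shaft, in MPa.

Free thermal expansion: δ_free = αΔT L = 12.8×10⁻⁶ × 147 × 775 = 1.458 mm.
With a force P in the spring, the elastic change of the shaft is PL/(AE) and that of the spring is P/k; compatibility requires their sum to equal δ_free.
So P = δ_free / [L/(AE) + 1/k] = 1.458 / [ 775/(1575×204×10³) + 1/(1400×10³) ].
P = 1.458 / 3.126×10⁻⁶ = 466400 N.
σ = P/A = 466400/1575 = 296.1 MPa.

σ ≈ 296 MPa (compressive)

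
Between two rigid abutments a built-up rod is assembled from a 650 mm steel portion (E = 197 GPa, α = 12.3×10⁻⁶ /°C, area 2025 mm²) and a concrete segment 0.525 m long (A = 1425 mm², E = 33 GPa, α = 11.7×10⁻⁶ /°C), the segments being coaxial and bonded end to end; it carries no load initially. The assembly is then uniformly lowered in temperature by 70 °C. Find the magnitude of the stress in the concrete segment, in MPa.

σ ≈ 54.3 MPa (tensile)

If the supports were absent, the total length change would be Σ αᵢΔT Lᵢ = 12.3×10⁻⁶×70×650 + 11.7×10⁻⁶×70×525 = 0.9896 mm.
The rigid supports impose zero overall length change; the single axial force P common to all segments must satisfy P Σ Lᵢ/(AᵢEᵢ) = δ_free.
Σ Lᵢ/(AᵢEᵢ) = 650/(2025×197×10³) + 525/(1425×33×10³) = 1.279×10⁻⁵ mm/N.
So P = 0.9896 / 1.279×10⁻⁵ = 77.35 kN, tensile.
σ_{concrete} = P / A = 77350 / 1425 = 54.28 MPa.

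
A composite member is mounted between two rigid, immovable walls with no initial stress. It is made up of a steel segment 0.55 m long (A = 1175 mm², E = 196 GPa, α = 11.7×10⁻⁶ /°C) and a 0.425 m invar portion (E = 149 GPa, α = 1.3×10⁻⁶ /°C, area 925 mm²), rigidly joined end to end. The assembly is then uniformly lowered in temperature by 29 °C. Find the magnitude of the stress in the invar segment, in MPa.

With the walls removed the bar would change length by δ_free = Σ αᵢΔT Lᵢ = 11.7×10⁻⁶×29×550 + 1.3×10⁻⁶×29×425 = 0.2026 mm.
The walls prevent any net length change, so an axial force P (same in every segment) develops. Compatibility: P · Σ Lᵢ/(AᵢEᵢ) = δ_free.
Σ Lᵢ/(AᵢEᵢ) = 550/(1175×196×10³) + 425/(925×149×10³) = 5.472×10⁻⁶ mm/N.
So P = 0.2026 / 5.472×10⁻⁶ = 37.03 kN, tensile.
σ_{invar} = P / A = 37030 / 925 = 40.04 MPa.

σ ≈ 40 MPa (tensile)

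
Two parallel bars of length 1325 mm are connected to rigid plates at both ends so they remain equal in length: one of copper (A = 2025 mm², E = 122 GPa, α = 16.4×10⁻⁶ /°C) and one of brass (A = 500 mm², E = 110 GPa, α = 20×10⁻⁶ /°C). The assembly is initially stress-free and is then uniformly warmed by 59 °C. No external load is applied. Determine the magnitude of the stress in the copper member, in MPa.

Equilibrium of a rigid end plate with no external load gives equal and opposite internal forces ±P in the two members. Since α_{brass} > α_{copper}, heating drives the brass into compression and the copper into tension.
Equating the net (thermal + elastic) strains gives |α₁ − α₂|·ΔT = P·[1/(A₁E₁) + 1/(A₂E₂)].
|α₁ − α₂|·ΔT = 3.6×10⁻⁶ × 59 = 0.0002124.
1/(A₁E₁) + 1/(A₂E₂) = 1/(2025×122×10³) + 1/(500×110×10³) = 2.223×10⁻⁸ N⁻¹.
P = 0.0002124 / 2.223×10⁻⁸ = 9555 N = 9.555 kN.
σ_{copper} = P/A₁ = 9555/2025 = 4.718 MPa, tensile.

σ ≈ 4.72 MPa (tensile)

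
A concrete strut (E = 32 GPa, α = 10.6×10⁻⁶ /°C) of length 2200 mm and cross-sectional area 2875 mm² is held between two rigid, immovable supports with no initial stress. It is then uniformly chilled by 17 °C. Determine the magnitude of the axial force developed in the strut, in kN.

The ends cannot move, so σ = EαΔT = 32×10³ × 10.6×10⁻⁶ × 17 = 5.766 MPa.
Then P = σA = 5.766 × 2875 mm² = 16.58 kN, tensile.

P ≈ 16.6 kN (tensile)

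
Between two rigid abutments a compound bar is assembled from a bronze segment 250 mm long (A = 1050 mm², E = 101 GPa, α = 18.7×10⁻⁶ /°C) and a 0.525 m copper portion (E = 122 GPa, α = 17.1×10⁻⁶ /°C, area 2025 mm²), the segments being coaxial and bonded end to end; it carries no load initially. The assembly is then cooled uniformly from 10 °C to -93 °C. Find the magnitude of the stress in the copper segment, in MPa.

σ ≈ 155 MPa (tensile)

If the supports were absent, the total length change would be Σ αᵢΔT Lᵢ = 18.7×10⁻⁶×103×250 + 17.1×10⁻⁶×103×525 = 1.406 mm.
The rigid supports impose zero overall length change; the single axial force P common to all segments must satisfy P Σ Lᵢ/(AᵢEᵢ) = δ_free.
Σ Lᵢ/(AᵢEᵢ) = 250/(1050×101×10³) + 525/(2025×122×10³) = 4.482×10⁻⁶ mm/N.
P = 1.406 / 4.482×10⁻⁶ = 313700 N = 313.7 kN, tensile.
σ_{copper} = P / A = 313700 / 2025 = 154.9 MPa.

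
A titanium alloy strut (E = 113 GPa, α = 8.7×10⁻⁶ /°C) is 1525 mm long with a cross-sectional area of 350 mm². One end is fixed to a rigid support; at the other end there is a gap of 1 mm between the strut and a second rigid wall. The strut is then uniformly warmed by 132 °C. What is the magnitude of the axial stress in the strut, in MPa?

σ ≈ 55.7 MPa (compressive)

Free thermal elongation = αΔT L = 8.7×10⁻⁶ × 132 × 1525 = 1.751 mm.
This exceeds the 1 mm gap, so the wall pushes back. The portion of expansion that must be recovered elastically is δ_free − gap = 1.751 − 1 = 0.7513 mm.
Compatibility: PL/(AE) = 0.7513 mm, so σ = P/A = E × (0.7513/1525) = 55.67 MPa.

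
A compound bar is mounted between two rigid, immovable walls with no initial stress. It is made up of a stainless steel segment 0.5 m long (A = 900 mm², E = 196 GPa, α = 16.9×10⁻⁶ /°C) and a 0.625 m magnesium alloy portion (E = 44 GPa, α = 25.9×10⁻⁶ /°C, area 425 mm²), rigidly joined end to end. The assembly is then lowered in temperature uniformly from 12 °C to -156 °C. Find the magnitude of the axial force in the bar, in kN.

If the supports were absent, the total length change would be Σ αᵢΔT Lᵢ = 16.9×10⁻⁶×168×500 + 25.9×10⁻⁶×168×625 = 4.139 mm.
Since the ends are fixed, an axial force P builds up, equal in every segment, with P · Σ Lᵢ/(AᵢEᵢ) = δ_free.
The series flexibility is Σ Lᵢ/(AᵢEᵢ) = 500/(900×196×10³) + 625/(425×44×10³) = 3.626×10⁻⁵ mm/N.
So P = 4.139 / 3.626×10⁻⁵ = 114.2 kN, tensile.

P ≈ 114 kN (tensile)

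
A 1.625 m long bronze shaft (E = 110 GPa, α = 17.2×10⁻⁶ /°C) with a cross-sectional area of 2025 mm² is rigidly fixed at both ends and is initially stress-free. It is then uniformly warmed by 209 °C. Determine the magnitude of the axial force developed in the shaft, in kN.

P ≈ 801 kN (compressive)

The ends cannot move, so σ = EαΔT = 110×10³ × 17.2×10⁻⁶ × 209 = 395.4 MPa.
Axial force P = σA = 395.4 × 2025 = 800700 N = 800.7 kN, compressive.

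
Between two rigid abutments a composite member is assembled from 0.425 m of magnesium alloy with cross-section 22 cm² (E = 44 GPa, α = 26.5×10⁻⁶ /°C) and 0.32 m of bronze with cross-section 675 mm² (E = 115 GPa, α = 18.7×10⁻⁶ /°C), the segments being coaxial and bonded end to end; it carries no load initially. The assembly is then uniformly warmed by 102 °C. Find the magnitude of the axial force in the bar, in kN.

P ≈ 207 kN (compressive)

With the walls removed the bar would change length by δ_free = Σ αᵢΔT Lᵢ = 26.5×10⁻⁶×102×425 + 18.7×10⁻⁶×102×320 = 1.759 mm.
The rigid supports impose zero overall length change; the single axial force P common to all segments must satisfy P Σ Lᵢ/(AᵢEᵢ) = δ_free.
Σ Lᵢ/(AᵢEᵢ) = 425/(2200×44×10³) + 320/(675×115×10³) = 8.513×10⁻⁶ mm/N.
Hence P = δ_free / Σ(L/AE) = 1.759/8.513×10⁻⁶ = 206.6 kN (compressive).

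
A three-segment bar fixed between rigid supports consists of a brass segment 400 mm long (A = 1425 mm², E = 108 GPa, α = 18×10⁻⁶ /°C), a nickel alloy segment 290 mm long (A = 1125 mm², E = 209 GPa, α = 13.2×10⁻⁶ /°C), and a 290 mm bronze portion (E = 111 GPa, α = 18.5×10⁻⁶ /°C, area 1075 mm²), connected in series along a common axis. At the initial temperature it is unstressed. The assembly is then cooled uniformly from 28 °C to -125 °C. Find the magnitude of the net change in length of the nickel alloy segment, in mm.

|ΔL| ≈ 0.0917 mm

With the walls removed the bar would change length by δ_free = Σ αᵢΔT Lᵢ = 18×10⁻⁶×153×400 + 13.2×10⁻⁶×153×290 + 18.5×10⁻⁶×153×290 = 2.508 mm.
The walls prevent any net length change, so an axial force P (same in every segment) develops. Compatibility: P · Σ Lᵢ/(AᵢEᵢ) = δ_free.
Σ Lᵢ/(AᵢEᵢ) = 400/(1425×108×10³) + 290/(1125×209×10³) + 290/(1075×111×10³) = 6.263×10⁻⁶ mm/N.
So P = 2.508 / 6.263×10⁻⁶ = 400.5 kN, tensile.
For the nickel alloy segment, free thermal change = 13.2×10⁻⁶×153×290 = 0.5857 mm and elastic change from P = 400500×290/(1125×209×10³) = 0.4939 mm; these oppose, so the net change is 0.0917 mm (segment shortens).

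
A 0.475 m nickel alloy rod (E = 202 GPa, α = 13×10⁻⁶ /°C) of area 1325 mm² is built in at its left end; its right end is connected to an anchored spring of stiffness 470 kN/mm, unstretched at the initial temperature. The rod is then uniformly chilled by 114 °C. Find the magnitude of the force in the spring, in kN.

P ≈ 180 kN

The unrestrained thermal change is αΔT L = 13×10⁻⁶ × 114 × 475 = 0.7039 mm.
With a force P in the spring, the elastic change of the rod is PL/(AE) and that of the spring is P/k; compatibility requires their sum to equal δ_free.
So P = δ_free / [L/(AE) + 1/k] = 0.7039 / [ 475/(1325×202×10³) + 1/(470×10³) ].
P = 0.7039 / 3.902×10⁻⁶ = 180400 N.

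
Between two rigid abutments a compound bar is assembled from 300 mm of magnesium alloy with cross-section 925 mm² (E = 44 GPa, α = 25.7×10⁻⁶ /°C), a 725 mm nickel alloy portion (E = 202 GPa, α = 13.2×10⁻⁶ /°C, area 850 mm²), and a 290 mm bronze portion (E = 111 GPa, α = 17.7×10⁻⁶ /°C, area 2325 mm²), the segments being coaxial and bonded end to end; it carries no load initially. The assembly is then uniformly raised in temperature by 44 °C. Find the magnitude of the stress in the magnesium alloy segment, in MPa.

σ ≈ 83.8 MPa (compressive)

Free thermal expansion of the whole bar: Σ αᵢΔT Lᵢ = 25.7×10⁻⁶×44×300 + 13.2×10⁻⁶×44×725 + 17.7×10⁻⁶×44×290 = 0.9862 mm.
Since the ends are fixed, an axial force P builds up, equal in every segment, with P · Σ Lᵢ/(AᵢEᵢ) = δ_free.
Σ Lᵢ/(AᵢEᵢ) = 300/(925×44×10³) + 725/(850×202×10³) + 290/(2325×111×10³) = 1.272×10⁻⁵ mm/N.
Hence P = δ_free / Σ(L/AE) = 0.9862/1.272×10⁻⁵ = 77.55 kN (compressive).
σ_{magnesium alloy} = P / A = 77550 / 925 = 83.83 MPa.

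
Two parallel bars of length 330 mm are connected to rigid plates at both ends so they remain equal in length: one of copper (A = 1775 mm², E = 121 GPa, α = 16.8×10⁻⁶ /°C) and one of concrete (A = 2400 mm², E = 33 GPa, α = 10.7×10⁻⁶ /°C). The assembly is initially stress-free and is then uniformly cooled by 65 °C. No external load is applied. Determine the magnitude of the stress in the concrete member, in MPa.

Both members must finish at the same length. With the larger α, the copper tends to over-contract; the plates restrain it, putting the copper in tension and the concrete in compression. With no external load the two internal forces are equal and opposite, magnitude P.
Setting the final lengths equal and cancelling L: (α₁ − α₂)ΔT = P/(A₁E₁) + P/(A₂E₂).
|α₁ − α₂|·ΔT = 6.1×10⁻⁶ × 65 = 0.0003965.
1/(A₁E₁) + 1/(A₂E₂) = 1/(1775×121×10³) + 1/(2400×33×10³) = 1.728×10⁻⁸ N⁻¹.
So P = 0.0003965 / 1.728×10⁻⁸ = 22.94 kN.
σ_{concrete} = P/A₂ = 22940/2400 = 9.559 MPa, compressive.

σ ≈ 9.56 MPa (compressive)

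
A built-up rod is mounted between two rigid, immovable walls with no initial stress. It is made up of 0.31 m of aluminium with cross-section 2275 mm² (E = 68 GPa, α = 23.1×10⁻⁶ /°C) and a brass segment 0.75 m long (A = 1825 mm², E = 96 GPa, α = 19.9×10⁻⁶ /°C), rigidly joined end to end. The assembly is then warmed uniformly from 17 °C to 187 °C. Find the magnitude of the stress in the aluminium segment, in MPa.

Free thermal expansion of the whole bar: Σ αᵢΔT Lᵢ = 23.1×10⁻⁶×170×310 + 19.9×10⁻⁶×170×750 = 3.755 mm.
The rigid supports impose zero overall length change; the single axial force P common to all segments must satisfy P Σ Lᵢ/(AᵢEᵢ) = δ_free.
The series flexibility is Σ Lᵢ/(AᵢEᵢ) = 310/(2275×68×10³) + 750/(1825×96×10³) = 6.285×10⁻⁶ mm/N.
Hence P = δ_free / Σ(L/AE) = 3.755/6.285×10⁻⁶ = 597.4 kN (compressive).
σ_{aluminium} = P / A = 597400 / 2275 = 262.6 MPa.

σ ≈ 263 MPa (compressive)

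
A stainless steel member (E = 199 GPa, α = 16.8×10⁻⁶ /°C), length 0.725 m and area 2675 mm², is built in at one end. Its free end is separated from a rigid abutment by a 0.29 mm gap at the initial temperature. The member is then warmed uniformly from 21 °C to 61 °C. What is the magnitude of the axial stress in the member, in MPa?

σ ≈ 54.1 MPa (compressive)

Free thermal elongation = αΔT L = 16.8×10⁻⁶ × 40 × 725 = 0.4872 mm.
The gap closes (δ_free > 0.29 mm) and the wall then resists a further 0.4872 − 0.29 = 0.1972 mm of expansion.
Compatibility: PL/(AE) = 0.1972 mm, so σ = P/A = E × (0.1972/725) = 54.13 MPa.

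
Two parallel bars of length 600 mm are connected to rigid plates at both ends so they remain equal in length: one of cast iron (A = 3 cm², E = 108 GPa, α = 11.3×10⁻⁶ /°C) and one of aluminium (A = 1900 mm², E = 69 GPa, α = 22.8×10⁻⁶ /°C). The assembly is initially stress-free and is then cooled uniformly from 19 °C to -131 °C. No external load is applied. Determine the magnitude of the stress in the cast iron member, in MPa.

Both members must finish at the same length. With the larger α, the aluminium tends to over-contract; the plates restrain it, putting the aluminium in tension and the cast iron in compression. With no external load the two internal forces are equal and opposite, magnitude P.
Equating the net (thermal + elastic) strains gives |α₁ − α₂|·ΔT = P·[1/(A₁E₁) + 1/(A₂E₂)].
|α₁ − α₂|·ΔT = 11.5×10⁻⁶ × 150 = 0.001725.
1/(A₁E₁) + 1/(A₂E₂) = 1/(300×108×10³) + 1/(1900×69×10³) = 3.849×10⁻⁸ N⁻¹.
P = 0.001725 / 3.849×10⁻⁸ = 44810 N = 44.81 kN.
σ_{cast iron} = P/A₁ = 44810/300 = 149.4 MPa, compressive.

σ ≈ 149 MPa (compressive)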